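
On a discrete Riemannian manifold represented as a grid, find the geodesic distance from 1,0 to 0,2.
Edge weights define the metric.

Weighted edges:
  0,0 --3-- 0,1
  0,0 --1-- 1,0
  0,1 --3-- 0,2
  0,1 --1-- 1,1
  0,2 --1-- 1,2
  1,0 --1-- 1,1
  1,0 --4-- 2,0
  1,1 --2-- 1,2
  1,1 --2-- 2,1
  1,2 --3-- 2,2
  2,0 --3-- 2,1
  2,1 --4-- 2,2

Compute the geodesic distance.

Shortest path: 1,0 → 1,1 → 1,2 → 0,2, total weight = 4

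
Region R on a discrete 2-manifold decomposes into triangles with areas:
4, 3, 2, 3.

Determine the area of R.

4 + 3 + 2 + 3 = 12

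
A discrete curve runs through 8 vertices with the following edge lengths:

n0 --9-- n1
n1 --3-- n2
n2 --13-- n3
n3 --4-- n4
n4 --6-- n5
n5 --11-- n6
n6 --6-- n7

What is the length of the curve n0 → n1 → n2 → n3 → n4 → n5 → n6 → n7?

Arc length = 9 + 3 + 13 + 4 + 6 + 11 + 6 = 52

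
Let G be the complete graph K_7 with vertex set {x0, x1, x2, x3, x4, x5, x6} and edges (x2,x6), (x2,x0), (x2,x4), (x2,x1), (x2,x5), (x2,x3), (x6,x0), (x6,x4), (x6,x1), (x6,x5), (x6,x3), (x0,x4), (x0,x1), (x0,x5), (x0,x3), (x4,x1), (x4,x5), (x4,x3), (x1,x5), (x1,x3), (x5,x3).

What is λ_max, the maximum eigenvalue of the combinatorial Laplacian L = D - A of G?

For the complete graph K_n, L = nI − J (J = all-ones matrix). J has eigenvalues n (once, eigenvector 𝟙) and 0 (multiplicity n−1), so L has eigenvalues 0 (once) and n (multiplicity n−1). Here n = 7: eigenvalue 0 once and 7 with multiplicity 6.
Laplacian eigenvalues: [0.0, 7.0, 7.0, 7.0, 7.0, 7.0, 7.0]. Largest eigenvalue (spectral radius) = 7.0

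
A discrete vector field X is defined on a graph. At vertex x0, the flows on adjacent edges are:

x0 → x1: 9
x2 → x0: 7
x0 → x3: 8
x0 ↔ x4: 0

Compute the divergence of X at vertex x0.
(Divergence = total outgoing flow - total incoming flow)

Divergence = sum of outgoing flows = 9 + (-7) + 8 + 0 = 10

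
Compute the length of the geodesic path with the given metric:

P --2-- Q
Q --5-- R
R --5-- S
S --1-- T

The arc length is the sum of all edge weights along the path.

Arc length = 2 + 5 + 5 + 1 = 13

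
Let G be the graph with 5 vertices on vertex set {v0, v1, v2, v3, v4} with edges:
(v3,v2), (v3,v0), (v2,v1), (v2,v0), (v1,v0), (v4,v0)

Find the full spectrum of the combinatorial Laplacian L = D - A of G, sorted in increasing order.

Degrees: deg(v0) = 4, deg(v1) = 2, deg(v2) = 3, deg(v3) = 2, deg(v4) = 1.
L = D − A with rows/columns ordered (v0, v1, v2, v3, v4):
  [ 4, -1, -1, -1, -1]
  [-1,  2, -1,  0,  0]
  [-1, -1,  3, -1,  0]
  [-1,  0, -1,  2,  0]
  [-1,  0,  0,  0,  1]
Characteristic polynomial: det(λI − L) = λ(λ − 1)(λ − 2)(λ − 4)(λ − 5).
Roots: λ = 0; (λ − 1) = 0 ⇒ λ = 1; (λ − 2) = 0 ⇒ λ = 2; (λ − 4) = 0 ⇒ λ = 4; (λ − 5) = 0 ⇒ λ = 5.
(Check: the roots sum (with multiplicity) to 12, matching trace L = Σdeg = 2·6 = 12.)
Laplacian eigenvalues (increasing order): [0.0, 1.0, 2.0, 4.0, 5.0]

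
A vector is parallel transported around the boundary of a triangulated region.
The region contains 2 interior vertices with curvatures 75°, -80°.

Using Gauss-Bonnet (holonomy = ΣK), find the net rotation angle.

Holonomy = total enclosed curvature = 75° + (-80°) = -5°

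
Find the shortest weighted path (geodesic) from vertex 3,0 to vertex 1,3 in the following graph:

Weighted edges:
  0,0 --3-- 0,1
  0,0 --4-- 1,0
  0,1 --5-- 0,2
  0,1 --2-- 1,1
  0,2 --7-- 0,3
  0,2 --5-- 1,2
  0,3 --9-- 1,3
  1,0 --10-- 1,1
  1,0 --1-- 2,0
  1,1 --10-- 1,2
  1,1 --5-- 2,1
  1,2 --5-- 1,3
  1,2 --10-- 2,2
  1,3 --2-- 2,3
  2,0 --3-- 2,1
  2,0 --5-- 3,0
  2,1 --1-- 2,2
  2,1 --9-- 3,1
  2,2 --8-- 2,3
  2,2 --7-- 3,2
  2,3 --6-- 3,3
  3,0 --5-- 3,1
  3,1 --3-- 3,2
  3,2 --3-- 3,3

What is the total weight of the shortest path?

Shortest path: 3,0 → 2,0 → 2,1 → 2,2 → 2,3 → 1,3, total weight = 19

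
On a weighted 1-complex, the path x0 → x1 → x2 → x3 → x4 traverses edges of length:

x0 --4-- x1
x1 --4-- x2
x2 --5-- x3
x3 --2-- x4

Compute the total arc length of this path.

Arc length = 4 + 4 + 5 + 2 = 15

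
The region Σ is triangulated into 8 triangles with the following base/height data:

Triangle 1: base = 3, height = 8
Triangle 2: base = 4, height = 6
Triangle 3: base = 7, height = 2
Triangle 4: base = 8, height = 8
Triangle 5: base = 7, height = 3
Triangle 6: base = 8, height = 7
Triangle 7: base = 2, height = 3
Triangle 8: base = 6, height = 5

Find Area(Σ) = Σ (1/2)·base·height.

(1/2)×3×8 + (1/2)×4×6 + (1/2)×7×2 + (1/2)×8×8 + (1/2)×7×3 + (1/2)×8×7 + (1/2)×2×3 + (1/2)×6×5 = 119.5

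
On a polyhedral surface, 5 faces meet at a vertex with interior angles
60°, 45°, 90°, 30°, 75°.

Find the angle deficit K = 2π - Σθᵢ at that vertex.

Sum of angles = 300°. K = 360° - 300° = 60° = π/3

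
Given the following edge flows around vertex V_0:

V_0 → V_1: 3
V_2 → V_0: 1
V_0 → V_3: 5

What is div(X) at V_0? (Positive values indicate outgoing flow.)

Divergence = sum of outgoing flows = 3 + (-1) + 5 = 7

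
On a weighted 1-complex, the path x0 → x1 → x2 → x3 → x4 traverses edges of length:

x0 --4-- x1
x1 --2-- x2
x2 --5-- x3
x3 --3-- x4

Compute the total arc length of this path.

Arc length = 4 + 2 + 5 + 3 = 14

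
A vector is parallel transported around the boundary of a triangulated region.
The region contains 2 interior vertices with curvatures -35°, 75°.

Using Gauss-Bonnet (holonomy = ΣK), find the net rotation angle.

Holonomy = total enclosed curvature = (-35°) + 75° = 40°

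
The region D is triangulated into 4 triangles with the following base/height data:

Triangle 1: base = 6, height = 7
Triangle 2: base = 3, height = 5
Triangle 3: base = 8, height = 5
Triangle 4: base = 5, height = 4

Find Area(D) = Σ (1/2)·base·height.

(1/2)×6×7 + (1/2)×3×5 + (1/2)×8×5 + (1/2)×5×4 = 58.5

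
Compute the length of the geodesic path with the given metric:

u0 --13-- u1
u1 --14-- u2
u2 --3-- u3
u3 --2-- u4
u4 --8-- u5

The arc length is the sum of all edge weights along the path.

Arc length = 13 + 14 + 3 + 2 + 8 = 40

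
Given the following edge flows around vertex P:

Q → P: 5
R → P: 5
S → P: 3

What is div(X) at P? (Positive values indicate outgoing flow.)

Divergence = sum of outgoing flows = (-5) + (-5) + (-3) = -13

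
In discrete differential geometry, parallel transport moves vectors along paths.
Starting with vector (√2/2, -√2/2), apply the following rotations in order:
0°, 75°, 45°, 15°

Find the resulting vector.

Total rotation: 0° + 75° + 45° + 15° = 135°. Final vector: (0, 1)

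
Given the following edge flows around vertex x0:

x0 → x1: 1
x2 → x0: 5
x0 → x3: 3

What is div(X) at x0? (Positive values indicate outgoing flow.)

Divergence = sum of outgoing flows = 1 + (-5) + 3 = -1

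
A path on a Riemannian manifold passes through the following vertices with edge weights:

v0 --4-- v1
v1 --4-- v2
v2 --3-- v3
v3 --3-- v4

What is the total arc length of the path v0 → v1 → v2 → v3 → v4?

Arc length = 4 + 4 + 3 + 3 = 14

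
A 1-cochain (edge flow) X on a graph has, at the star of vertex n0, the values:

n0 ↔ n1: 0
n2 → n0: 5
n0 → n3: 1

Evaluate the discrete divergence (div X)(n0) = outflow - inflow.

Divergence = sum of outgoing flows = 0 + (-5) + 1 = -4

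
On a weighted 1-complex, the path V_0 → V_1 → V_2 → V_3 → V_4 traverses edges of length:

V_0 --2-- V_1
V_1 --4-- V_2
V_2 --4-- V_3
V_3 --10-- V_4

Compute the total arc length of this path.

Arc length = 2 + 4 + 4 + 10 = 20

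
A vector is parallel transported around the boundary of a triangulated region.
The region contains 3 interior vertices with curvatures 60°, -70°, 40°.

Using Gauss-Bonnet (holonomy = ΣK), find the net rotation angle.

Holonomy = total enclosed curvature = 60° + (-70°) + 40° = 30°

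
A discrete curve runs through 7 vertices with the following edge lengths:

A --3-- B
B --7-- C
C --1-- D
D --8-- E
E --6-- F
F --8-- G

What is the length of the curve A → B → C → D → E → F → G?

Arc length = 3 + 7 + 1 + 8 + 6 + 8 = 33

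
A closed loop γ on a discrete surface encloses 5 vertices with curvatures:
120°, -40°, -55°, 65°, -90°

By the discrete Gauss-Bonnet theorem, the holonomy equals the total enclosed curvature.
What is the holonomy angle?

Holonomy = total enclosed curvature = 120° + (-40°) + (-55°) + 65° + (-90°) = 0°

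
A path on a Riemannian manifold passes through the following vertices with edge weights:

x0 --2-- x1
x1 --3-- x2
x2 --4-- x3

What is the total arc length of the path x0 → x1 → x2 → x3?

Arc length = 2 + 3 + 4 = 9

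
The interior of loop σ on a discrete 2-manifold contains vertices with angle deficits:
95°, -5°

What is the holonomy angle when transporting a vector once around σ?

Holonomy = total enclosed curvature = 95° + (-5°) = 90°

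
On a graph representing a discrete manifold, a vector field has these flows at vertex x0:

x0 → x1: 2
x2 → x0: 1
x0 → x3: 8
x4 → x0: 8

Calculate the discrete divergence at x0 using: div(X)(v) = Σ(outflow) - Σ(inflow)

Divergence = sum of outgoing flows = 2 + (-1) + 8 + (-8) = 1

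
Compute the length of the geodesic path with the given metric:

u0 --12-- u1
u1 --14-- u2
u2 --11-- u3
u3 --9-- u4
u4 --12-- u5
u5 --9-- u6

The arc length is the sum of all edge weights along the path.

Arc length = 12 + 14 + 11 + 9 + 12 + 9 = 67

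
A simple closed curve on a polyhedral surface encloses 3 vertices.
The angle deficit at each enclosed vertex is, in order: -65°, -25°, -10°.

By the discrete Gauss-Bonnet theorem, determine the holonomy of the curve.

Holonomy = total enclosed curvature = (-65°) + (-25°) + (-10°) = -100°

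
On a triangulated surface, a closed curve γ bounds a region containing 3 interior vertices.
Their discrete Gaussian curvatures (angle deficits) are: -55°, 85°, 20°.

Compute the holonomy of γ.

Holonomy = total enclosed curvature = (-55°) + 85° + 20° = 50°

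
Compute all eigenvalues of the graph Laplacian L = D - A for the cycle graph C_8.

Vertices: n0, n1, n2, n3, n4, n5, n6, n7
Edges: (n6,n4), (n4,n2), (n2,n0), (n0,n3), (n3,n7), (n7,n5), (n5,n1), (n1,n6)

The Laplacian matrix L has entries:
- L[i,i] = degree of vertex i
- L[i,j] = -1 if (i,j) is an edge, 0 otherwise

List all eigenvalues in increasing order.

The cycle graph C_n has Laplacian eigenvalues λ_k = 2 − 2cos(2πk/n), k = 0, 1, …, n−1. Here n = 8:
k=0: 2 − 2cos(0) = 0.0; k=1: 2 − 2cos(π/4) = 0.5858; k=2: 2 − 2cos(π/2) = 2.0; k=3: 2 − 2cos(3π/4) = 3.4142; k=4: 2 − 2cos(π) = 4.0; k=5: 2 − 2cos(5π/4) = 3.4142; k=6: 2 − 2cos(3π/2) = 2.0; k=7: 2 − 2cos(7π/4) = 0.5858.
Laplacian eigenvalues (increasing order): [0.0, 0.5858, 0.5858, 2.0, 2.0, 3.4142, 3.4142, 4.0]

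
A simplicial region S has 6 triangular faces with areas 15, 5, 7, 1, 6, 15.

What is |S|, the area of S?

15 + 5 + 7 + 1 + 6 + 15 = 49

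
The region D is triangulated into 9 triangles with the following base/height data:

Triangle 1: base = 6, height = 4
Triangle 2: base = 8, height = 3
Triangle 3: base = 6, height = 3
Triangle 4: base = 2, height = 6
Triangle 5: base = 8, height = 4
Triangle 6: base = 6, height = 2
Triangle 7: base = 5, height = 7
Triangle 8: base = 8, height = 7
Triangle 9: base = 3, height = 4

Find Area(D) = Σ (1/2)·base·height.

(1/2)×6×4 + (1/2)×8×3 + (1/2)×6×3 + (1/2)×2×6 + (1/2)×8×4 + (1/2)×6×2 + (1/2)×5×7 + (1/2)×8×7 + (1/2)×3×4 = 112.5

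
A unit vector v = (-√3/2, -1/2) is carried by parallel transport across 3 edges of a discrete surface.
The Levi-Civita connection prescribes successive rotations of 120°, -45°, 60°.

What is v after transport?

Total rotation: 120° + (-45°) + 60° = 135°. Final vector: (0.9659, -0.2588)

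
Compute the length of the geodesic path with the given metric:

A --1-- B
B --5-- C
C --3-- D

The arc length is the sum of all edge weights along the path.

Arc length = 1 + 5 + 3 = 9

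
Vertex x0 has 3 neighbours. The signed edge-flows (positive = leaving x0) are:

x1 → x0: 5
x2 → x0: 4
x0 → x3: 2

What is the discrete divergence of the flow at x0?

Divergence = sum of outgoing flows = (-5) + (-4) + 2 = -7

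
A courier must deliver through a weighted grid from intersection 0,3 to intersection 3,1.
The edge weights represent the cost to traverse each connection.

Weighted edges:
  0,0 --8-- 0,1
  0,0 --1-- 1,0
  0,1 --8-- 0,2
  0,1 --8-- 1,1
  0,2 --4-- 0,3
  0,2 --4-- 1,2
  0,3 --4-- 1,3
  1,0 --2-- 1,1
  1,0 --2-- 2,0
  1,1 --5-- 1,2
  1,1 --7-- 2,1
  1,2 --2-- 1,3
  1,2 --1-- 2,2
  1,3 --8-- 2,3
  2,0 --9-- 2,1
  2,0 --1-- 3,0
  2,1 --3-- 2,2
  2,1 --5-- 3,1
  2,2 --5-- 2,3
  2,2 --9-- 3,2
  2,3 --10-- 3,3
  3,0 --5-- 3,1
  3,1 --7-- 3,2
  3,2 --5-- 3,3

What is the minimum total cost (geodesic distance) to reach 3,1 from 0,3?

Shortest path: 0,3 → 1,3 → 1,2 → 2,2 → 2,1 → 3,1, total weight = 15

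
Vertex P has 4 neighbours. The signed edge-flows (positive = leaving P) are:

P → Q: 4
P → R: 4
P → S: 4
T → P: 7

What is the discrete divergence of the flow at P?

Divergence = sum of outgoing flows = 4 + 4 + 4 + (-7) = 5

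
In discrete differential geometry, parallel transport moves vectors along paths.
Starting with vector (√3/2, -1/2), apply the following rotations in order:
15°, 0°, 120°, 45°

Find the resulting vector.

Total rotation: 15° + 0° + 120° + 45° = 180°. Final vector: (-0.8660, 0.5000)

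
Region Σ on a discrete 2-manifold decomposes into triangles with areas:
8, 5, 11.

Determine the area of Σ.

8 + 5 + 11 = 24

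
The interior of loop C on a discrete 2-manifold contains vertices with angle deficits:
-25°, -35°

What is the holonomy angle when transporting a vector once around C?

Holonomy = total enclosed curvature = (-25°) + (-35°) = -60°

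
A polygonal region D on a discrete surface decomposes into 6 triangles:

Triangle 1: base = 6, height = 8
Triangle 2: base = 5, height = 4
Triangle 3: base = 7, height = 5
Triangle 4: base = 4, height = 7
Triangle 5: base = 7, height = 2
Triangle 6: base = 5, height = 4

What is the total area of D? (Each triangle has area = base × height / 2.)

(1/2)×6×8 + (1/2)×5×4 + (1/2)×7×5 + (1/2)×4×7 + (1/2)×7×2 + (1/2)×5×4 = 82.5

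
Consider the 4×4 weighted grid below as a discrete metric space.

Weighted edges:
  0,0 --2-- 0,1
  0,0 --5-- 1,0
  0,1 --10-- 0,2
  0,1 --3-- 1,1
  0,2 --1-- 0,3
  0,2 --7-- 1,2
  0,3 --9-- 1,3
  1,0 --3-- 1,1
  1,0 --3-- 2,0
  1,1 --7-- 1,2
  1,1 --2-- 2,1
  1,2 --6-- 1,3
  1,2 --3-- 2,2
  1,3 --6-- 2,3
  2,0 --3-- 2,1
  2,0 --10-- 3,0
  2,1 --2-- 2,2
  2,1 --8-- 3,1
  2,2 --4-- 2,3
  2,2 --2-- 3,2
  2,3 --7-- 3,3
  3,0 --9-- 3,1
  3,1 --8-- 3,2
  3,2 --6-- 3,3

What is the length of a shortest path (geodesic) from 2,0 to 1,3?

Shortest path: 2,0 → 2,1 → 2,2 → 1,2 → 1,3, total weight = 14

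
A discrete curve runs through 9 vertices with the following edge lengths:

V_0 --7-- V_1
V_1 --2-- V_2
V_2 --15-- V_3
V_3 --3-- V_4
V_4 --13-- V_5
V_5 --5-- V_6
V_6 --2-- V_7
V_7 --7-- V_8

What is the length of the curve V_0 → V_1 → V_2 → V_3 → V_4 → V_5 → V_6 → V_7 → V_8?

Arc length = 7 + 2 + 15 + 3 + 13 + 5 + 2 + 7 = 54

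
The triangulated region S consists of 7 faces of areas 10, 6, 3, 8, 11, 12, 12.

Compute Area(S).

10 + 6 + 3 + 8 + 11 + 12 + 12 = 62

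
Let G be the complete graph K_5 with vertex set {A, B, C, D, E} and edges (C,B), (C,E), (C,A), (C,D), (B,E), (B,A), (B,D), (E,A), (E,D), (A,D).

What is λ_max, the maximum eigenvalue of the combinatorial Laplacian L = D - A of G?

For the complete graph K_n, L = nI − J (J = all-ones matrix). J has eigenvalues n (once, eigenvector 𝟙) and 0 (multiplicity n−1), so L has eigenvalues 0 (once) and n (multiplicity n−1). Here n = 5: eigenvalue 0 once and 5 with multiplicity 4.
Laplacian eigenvalues: [0.0, 5.0, 5.0, 5.0, 5.0]. Largest eigenvalue (spectral radius) = 5.0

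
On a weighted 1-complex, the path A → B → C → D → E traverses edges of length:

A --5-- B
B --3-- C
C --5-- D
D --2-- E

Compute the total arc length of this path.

Arc length = 5 + 3 + 5 + 2 = 15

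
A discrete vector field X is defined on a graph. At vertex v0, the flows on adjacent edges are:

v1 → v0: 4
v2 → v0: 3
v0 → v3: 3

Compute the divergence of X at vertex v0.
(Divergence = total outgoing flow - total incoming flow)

Divergence = sum of outgoing flows = (-4) + (-3) + 3 = -4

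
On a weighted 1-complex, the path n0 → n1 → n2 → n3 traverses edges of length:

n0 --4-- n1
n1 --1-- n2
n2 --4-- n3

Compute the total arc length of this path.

Arc length = 4 + 1 + 4 = 9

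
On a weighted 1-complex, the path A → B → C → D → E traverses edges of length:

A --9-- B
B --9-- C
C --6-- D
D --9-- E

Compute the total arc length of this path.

Arc length = 9 + 9 + 6 + 9 = 33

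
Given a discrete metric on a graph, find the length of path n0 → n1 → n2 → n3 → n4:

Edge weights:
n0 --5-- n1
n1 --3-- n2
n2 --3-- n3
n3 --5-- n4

Arc length = 5 + 3 + 3 + 5 = 16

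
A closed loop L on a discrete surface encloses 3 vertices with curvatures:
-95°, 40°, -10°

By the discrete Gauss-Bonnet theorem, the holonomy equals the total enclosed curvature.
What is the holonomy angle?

Holonomy = total enclosed curvature = (-95°) + 40° + (-10°) = -65°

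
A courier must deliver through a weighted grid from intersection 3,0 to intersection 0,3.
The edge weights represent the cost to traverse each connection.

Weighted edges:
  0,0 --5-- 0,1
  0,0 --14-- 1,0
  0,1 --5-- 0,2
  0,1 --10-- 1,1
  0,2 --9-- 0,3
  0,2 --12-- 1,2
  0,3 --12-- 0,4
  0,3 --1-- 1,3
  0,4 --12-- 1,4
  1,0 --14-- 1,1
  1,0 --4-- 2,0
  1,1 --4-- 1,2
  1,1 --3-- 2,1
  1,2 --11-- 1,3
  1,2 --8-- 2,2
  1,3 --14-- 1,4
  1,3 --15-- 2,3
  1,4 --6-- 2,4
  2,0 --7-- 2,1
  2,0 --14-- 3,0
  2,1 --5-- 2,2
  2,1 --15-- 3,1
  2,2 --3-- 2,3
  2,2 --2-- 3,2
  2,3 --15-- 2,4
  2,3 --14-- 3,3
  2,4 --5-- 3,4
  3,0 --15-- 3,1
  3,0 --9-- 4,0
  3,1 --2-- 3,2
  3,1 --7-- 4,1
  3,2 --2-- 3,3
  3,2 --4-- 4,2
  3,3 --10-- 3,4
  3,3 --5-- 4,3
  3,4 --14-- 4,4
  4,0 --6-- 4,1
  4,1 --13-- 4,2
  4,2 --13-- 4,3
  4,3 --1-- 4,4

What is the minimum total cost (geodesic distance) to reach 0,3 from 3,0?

Shortest path: 3,0 → 3,1 → 3,2 → 2,2 → 2,3 → 1,3 → 0,3, total weight = 38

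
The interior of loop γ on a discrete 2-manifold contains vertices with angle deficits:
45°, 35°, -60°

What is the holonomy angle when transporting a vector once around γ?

Holonomy = total enclosed curvature = 45° + 35° + (-60°) = 20°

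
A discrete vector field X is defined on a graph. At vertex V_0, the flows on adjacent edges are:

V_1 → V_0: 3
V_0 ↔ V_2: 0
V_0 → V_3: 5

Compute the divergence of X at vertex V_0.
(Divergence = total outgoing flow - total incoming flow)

Divergence = sum of outgoing flows = (-3) + 0 + 5 = 2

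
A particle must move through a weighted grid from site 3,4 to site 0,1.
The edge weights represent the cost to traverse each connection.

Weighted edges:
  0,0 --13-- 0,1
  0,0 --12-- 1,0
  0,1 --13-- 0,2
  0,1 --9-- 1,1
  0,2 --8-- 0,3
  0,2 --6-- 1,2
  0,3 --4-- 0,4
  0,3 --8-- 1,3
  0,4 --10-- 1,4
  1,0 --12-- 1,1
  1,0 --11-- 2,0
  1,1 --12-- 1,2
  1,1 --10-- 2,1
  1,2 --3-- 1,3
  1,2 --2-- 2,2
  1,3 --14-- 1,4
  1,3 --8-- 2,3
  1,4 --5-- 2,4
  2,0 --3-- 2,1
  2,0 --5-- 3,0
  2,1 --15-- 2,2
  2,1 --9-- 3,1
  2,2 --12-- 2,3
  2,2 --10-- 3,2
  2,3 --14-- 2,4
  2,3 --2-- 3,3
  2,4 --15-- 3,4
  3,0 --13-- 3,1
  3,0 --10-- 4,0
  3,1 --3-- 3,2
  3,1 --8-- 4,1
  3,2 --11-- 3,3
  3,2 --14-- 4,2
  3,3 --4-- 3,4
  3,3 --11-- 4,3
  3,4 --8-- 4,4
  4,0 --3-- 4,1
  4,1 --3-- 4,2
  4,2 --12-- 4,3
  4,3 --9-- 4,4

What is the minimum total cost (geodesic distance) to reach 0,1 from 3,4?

Shortest path: 3,4 → 3,3 → 2,3 → 1,3 → 1,2 → 0,2 → 0,1, total weight = 36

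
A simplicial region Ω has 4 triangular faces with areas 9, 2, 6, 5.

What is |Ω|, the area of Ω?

9 + 2 + 6 + 5 = 22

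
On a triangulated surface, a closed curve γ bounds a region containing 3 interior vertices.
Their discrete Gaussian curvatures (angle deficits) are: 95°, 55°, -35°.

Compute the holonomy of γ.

Holonomy = total enclosed curvature = 95° + 55° + (-35°) = 115°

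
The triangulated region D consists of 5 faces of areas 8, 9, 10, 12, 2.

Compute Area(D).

8 + 9 + 10 + 12 + 2 = 41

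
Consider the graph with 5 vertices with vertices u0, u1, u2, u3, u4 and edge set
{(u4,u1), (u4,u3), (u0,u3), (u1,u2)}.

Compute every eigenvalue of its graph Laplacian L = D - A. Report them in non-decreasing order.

Degrees: deg(u0) = 1, deg(u1) = 2, deg(u2) = 1, deg(u3) = 2, deg(u4) = 2.
L = D − A with rows/columns ordered (u0, u1, u2, u3, u4):
  [ 1,  0,  0, -1,  0]
  [ 0,  2, -1,  0, -1]
  [ 0, -1,  1,  0,  0]
  [-1,  0,  0,  2, -1]
  [ 0, -1,  0, -1,  2]
Characteristic polynomial: det(λI − L) = λ(λ² − 3λ + 1)(λ² − 5λ + 5).
Roots: λ = 0; (λ² − 3λ + 1) = 0 ⇒ λ = (3 ± √5)/2 ≈ 0.382, 2.618; (λ² − 5λ + 5) = 0 ⇒ λ = (5 ± √5)/2 ≈ 1.382, 3.618.
(Check: the roots sum (with multiplicity) to 8, matching trace L = Σdeg = 2·4 = 8.)
Laplacian eigenvalues (increasing order): [0.0, 0.382, 1.382, 2.618, 3.618]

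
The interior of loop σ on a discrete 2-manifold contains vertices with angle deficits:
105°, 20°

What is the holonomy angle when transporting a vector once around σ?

Holonomy = total enclosed curvature = 105° + 20° = 125°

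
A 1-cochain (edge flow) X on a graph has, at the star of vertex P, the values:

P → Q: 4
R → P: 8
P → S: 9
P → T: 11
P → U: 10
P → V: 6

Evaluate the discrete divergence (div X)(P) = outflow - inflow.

Divergence = sum of outgoing flows = 4 + (-8) + 9 + 11 + 10 + 6 = 32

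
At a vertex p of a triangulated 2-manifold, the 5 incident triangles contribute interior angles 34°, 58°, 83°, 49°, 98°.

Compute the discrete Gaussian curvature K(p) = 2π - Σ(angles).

Sum of angles = 322°. K = 360° - 322° = 38° = 19π/90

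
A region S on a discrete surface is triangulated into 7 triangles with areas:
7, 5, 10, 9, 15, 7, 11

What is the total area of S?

7 + 5 + 10 + 9 + 15 + 7 + 11 = 64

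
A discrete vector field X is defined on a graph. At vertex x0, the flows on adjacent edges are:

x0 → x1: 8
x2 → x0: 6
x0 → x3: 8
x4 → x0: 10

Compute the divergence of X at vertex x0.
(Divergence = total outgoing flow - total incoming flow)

Divergence = sum of outgoing flows = 8 + (-6) + 8 + (-10) = 0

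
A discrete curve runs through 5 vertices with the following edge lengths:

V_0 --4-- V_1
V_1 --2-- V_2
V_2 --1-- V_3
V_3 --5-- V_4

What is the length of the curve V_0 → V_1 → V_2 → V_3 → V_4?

Arc length = 4 + 2 + 1 + 5 = 12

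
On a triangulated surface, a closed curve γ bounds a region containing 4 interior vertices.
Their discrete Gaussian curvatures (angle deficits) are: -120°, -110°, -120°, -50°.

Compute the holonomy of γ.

Holonomy = total enclosed curvature = (-120°) + (-110°) + (-120°) + (-50°) = -400°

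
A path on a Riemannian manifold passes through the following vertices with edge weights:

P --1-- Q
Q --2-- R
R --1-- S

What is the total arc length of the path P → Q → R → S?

Arc length = 1 + 2 + 1 = 4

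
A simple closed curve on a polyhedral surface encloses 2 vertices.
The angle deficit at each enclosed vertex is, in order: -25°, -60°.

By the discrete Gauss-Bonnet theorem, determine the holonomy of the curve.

Holonomy = total enclosed curvature = (-25°) + (-60°) = -85°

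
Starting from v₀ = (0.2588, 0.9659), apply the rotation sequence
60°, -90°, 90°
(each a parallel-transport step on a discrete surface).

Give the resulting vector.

Total rotation: 60° + (-90°) + 90° = 60°. Final vector: (-0.7071, 0.7071)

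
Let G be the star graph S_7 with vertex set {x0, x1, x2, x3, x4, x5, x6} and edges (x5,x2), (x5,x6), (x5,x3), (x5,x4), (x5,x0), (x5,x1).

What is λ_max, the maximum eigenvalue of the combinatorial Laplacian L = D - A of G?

The star S_7 is the complete bipartite graph K_{1,6} (one hub of degree 6, 6 leaves of degree 1). The Laplacian spectrum of K_{p,q} is 0, p (multiplicity q−1), q (multiplicity p−1), p+q. With p = 1, q = 6: 0 once, 1 with multiplicity 5, and 7 once. (Check: trace L = sum of degrees = 12 = 5·1 + 7.)
Laplacian eigenvalues: [0.0, 1.0, 1.0, 1.0, 1.0, 1.0, 7.0]. Largest eigenvalue (spectral radius) = 7.0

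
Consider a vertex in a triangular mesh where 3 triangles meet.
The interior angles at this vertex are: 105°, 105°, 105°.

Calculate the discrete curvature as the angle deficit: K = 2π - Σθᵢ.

Sum of angles = 315°. K = 360° - 315° = 45° = π/4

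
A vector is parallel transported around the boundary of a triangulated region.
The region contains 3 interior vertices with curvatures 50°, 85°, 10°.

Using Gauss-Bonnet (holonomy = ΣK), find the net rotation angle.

Holonomy = total enclosed curvature = 50° + 85° + 10° = 145°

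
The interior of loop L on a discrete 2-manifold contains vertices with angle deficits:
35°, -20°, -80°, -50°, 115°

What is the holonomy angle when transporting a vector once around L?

Holonomy = total enclosed curvature = 35° + (-20°) + (-80°) + (-50°) + 115° = 0°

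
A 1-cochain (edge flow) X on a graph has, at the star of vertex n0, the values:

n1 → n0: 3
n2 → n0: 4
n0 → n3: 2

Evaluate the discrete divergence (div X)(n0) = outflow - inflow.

Divergence = sum of outgoing flows = (-3) + (-4) + 2 = -5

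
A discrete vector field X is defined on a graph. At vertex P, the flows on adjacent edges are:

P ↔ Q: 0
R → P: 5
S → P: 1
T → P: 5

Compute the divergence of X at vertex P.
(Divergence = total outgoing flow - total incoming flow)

Divergence = sum of outgoing flows = 0 + (-5) + (-1) + (-5) = -11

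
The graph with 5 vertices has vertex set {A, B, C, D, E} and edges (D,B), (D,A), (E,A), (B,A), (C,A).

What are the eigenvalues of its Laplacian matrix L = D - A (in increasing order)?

Degrees: deg(A) = 4, deg(B) = 2, deg(C) = 1, deg(D) = 2, deg(E) = 1.
L = D − A with rows/columns ordered (A, B, C, D, E):
  [ 4, -1, -1, -1, -1]
  [-1,  2,  0, -1,  0]
  [-1,  0,  1,  0,  0]
  [-1, -1,  0,  2,  0]
  [-1,  0,  0,  0,  1]
Characteristic polynomial: det(λI − L) = λ(λ − 1)²(λ − 3)(λ − 5).
Roots: λ = 0; (λ − 1) = 0 ⇒ λ = 1 (multiplicity 2); (λ − 3) = 0 ⇒ λ = 3; (λ − 5) = 0 ⇒ λ = 5.
(Check: the roots sum (with multiplicity) to 10, matching trace L = Σdeg = 2·5 = 10.)
Laplacian eigenvalues (increasing order): [0.0, 1.0, 1.0, 3.0, 5.0]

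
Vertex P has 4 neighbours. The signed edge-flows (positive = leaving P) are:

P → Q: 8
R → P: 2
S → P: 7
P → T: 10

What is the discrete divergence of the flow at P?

Divergence = sum of outgoing flows = 8 + (-2) + (-7) + 10 = 9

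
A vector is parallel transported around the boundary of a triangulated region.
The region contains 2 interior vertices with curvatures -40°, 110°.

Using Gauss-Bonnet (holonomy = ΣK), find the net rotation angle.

Holonomy = total enclosed curvature = (-40°) + 110° = 70°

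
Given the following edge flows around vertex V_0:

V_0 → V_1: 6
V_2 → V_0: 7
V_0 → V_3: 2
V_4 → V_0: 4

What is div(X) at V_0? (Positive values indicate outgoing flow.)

Divergence = sum of outgoing flows = 6 + (-7) + 2 + (-4) = -3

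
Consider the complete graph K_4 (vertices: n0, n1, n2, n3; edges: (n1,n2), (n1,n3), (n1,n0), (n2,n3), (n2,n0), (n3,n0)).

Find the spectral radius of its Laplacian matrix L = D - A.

For the complete graph K_n, L = nI − J (J = all-ones matrix). J has eigenvalues n (once, eigenvector 𝟙) and 0 (multiplicity n−1), so L has eigenvalues 0 (once) and n (multiplicity n−1). Here n = 4: eigenvalue 0 once and 4 with multiplicity 3.
Laplacian eigenvalues: [0.0, 4.0, 4.0, 4.0]. Largest eigenvalue (spectral radius) = 4.0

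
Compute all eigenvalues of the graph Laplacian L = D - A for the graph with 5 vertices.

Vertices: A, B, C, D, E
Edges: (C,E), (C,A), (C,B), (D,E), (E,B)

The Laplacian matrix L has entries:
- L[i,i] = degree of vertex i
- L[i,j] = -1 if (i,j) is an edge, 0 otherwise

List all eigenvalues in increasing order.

Degrees: deg(A) = 1, deg(B) = 2, deg(C) = 3, deg(D) = 1, deg(E) = 3.
L = D − A with rows/columns ordered (A, B, C, D, E):
  [ 1,  0, -1,  0,  0]
  [ 0,  2, -1,  0, -1]
  [-1, -1,  3,  0, -1]
  [ 0,  0,  0,  1, -1]
  [ 0, -1, -1, -1,  3]
Characteristic polynomial: det(λI − L) = λ(λ² − 5λ + 3)(λ² − 5λ + 5).
Roots: λ = 0; (λ² − 5λ + 3) = 0 ⇒ λ = (5 ± √13)/2 ≈ 0.6972, 4.3028; (λ² − 5λ + 5) = 0 ⇒ λ = (5 ± √5)/2 ≈ 1.382, 3.618.
(Check: the roots sum (with multiplicity) to 10, matching trace L = Σdeg = 2·5 = 10.)
Laplacian eigenvalues (increasing order): [0.0, 0.6972, 1.382, 3.618, 4.3028]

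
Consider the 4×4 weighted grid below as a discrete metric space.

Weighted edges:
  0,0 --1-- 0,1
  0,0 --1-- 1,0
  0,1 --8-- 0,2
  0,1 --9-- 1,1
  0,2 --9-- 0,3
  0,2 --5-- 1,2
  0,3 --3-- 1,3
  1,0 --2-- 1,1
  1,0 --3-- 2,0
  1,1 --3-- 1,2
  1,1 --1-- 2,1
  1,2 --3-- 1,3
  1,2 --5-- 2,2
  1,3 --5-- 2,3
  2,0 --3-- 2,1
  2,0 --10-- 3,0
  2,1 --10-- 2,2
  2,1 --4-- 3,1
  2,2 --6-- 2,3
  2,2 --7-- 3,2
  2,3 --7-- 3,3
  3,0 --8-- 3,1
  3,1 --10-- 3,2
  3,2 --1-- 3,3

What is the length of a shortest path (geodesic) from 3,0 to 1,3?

Shortest path: 3,0 → 3,1 → 2,1 → 1,1 → 1,2 → 1,3, total weight = 19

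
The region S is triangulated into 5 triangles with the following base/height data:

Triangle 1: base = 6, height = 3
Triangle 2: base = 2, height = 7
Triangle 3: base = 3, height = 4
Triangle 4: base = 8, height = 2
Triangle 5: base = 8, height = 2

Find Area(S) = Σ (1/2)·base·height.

(1/2)×6×3 + (1/2)×2×7 + (1/2)×3×4 + (1/2)×8×2 + (1/2)×8×2 = 38.0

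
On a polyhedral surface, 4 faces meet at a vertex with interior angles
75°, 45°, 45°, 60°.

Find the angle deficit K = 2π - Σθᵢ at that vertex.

Sum of angles = 225°. K = 360° - 225° = 135°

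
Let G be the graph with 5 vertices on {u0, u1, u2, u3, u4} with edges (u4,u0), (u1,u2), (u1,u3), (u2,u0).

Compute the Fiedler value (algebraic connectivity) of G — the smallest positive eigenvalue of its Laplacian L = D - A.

Degrees: deg(u0) = 2, deg(u1) = 2, deg(u2) = 2, deg(u3) = 1, deg(u4) = 1.
L = D − A with rows/columns ordered (u0, u1, u2, u3, u4):
  [ 2,  0, -1,  0, -1]
  [ 0,  2, -1, -1,  0]
  [-1, -1,  2,  0,  0]
  [ 0, -1,  0,  1,  0]
  [-1,  0,  0,  0,  1]
Characteristic polynomial: det(λI − L) = λ(λ² − 3λ + 1)(λ² − 5λ + 5).
Roots: λ = 0; (λ² − 3λ + 1) = 0 ⇒ λ = (3 ± √5)/2 ≈ 0.382, 2.618; (λ² − 5λ + 5) = 0 ⇒ λ = (5 ± √5)/2 ≈ 1.382, 3.618.
(Check: the roots sum (with multiplicity) to 8, matching trace L = Σdeg = 2·4 = 8.)
Laplacian eigenvalues: [0.0, 0.382, 1.382, 2.618, 3.618]. Algebraic connectivity (smallest non-zero eigenvalue) = 0.382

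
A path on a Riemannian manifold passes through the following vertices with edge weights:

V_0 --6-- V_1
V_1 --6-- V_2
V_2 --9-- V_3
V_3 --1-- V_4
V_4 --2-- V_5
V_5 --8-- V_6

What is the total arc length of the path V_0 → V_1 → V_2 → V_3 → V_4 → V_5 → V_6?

Arc length = 6 + 6 + 9 + 1 + 2 + 8 = 32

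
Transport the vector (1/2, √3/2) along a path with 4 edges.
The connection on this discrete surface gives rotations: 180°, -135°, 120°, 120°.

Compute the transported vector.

Total rotation: 180° + (-135°) + 120° + 120° = 285° ≡ -75° (mod 360°). Final vector: (0.9659, -0.2588)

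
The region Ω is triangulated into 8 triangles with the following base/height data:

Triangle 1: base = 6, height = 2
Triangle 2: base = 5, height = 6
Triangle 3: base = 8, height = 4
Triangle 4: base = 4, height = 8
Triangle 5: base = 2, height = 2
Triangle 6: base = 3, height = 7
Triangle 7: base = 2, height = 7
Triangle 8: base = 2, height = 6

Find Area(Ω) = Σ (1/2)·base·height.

(1/2)×6×2 + (1/2)×5×6 + (1/2)×8×4 + (1/2)×4×8 + (1/2)×2×2 + (1/2)×3×7 + (1/2)×2×7 + (1/2)×2×6 = 78.5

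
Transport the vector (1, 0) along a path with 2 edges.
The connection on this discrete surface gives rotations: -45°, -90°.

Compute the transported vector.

Total rotation: (-45°) + (-90°) = -135°. Final vector: (-0.7071, -0.7071)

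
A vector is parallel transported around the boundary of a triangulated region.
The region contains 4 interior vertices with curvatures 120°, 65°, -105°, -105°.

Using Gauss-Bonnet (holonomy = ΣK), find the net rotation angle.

Holonomy = total enclosed curvature = 120° + 65° + (-105°) + (-105°) = -25°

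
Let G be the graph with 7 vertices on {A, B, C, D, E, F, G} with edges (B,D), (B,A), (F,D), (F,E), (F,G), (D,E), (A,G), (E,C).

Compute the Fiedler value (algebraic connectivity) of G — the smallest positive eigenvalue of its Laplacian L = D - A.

Degrees: deg(A) = 2, deg(B) = 2, deg(C) = 1, deg(D) = 3, deg(E) = 3, deg(F) = 3, deg(G) = 2.
L = D − A with rows/columns ordered (A, B, C, D, E, F, G):
  [ 2, -1,  0,  0,  0,  0, -1]
  [-1,  2,  0, -1,  0,  0,  0]
  [ 0,  0,  1,  0, -1,  0,  0]
  [ 0, -1,  0,  3, -1, -1,  0]
  [ 0,  0, -1, -1,  3, -1,  0]
  [ 0,  0,  0, -1, -1,  3, -1]
  [-1,  0,  0,  0,  0, -1,  2]
Characteristic polynomial: det(λI − L) = λ(λ² − 4λ + 2)(λ² − 6λ + 7)².
Roots: λ = 0; (λ² − 4λ + 2) = 0 ⇒ λ = 2 ± √2 ≈ 0.5858, 3.4142; (λ² − 6λ + 7) = 0 ⇒ λ = 3 ± √2 ≈ 1.5858, 4.4142 (multiplicity 2).
(Check: the roots sum (with multiplicity) to 16, matching trace L = Σdeg = 2·8 = 16.)
Laplacian eigenvalues: [0.0, 0.5858, 1.5858, 1.5858, 3.4142, 4.4142, 4.4142]. Algebraic connectivity (smallest non-zero eigenvalue) = 0.5858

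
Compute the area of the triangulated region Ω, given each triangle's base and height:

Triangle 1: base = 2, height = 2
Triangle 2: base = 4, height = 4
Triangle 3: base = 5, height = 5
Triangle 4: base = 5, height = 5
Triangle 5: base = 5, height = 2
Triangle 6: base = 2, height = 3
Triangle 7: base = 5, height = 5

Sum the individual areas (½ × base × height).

(1/2)×2×2 + (1/2)×4×4 + (1/2)×5×5 + (1/2)×5×5 + (1/2)×5×2 + (1/2)×2×3 + (1/2)×5×5 = 55.5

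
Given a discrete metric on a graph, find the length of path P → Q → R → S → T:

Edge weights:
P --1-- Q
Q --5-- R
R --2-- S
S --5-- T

Arc length = 1 + 5 + 2 + 5 = 13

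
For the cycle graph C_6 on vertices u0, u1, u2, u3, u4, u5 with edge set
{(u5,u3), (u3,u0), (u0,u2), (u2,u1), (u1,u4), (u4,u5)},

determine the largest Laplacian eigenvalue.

The cycle graph C_n has Laplacian eigenvalues λ_k = 2 − 2cos(2πk/n), k = 0, 1, …, n−1. Here n = 6:
k=0: 2 − 2cos(0) = 0.0; k=1: 2 − 2cos(π/3) = 1.0; k=2: 2 − 2cos(2π/3) = 3.0; k=3: 2 − 2cos(π) = 4.0; k=4: 2 − 2cos(4π/3) = 3.0; k=5: 2 − 2cos(5π/3) = 1.0.
Laplacian eigenvalues: [0.0, 1.0, 1.0, 3.0, 3.0, 4.0]. Largest eigenvalue (spectral radius) = 4.0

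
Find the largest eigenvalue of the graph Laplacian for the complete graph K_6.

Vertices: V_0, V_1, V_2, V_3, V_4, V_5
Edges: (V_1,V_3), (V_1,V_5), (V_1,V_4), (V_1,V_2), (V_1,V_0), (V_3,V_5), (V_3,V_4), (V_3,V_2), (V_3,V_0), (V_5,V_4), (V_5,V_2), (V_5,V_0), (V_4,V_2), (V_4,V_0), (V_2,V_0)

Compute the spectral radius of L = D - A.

For the complete graph K_n, L = nI − J (J = all-ones matrix). J has eigenvalues n (once, eigenvector 𝟙) and 0 (multiplicity n−1), so L has eigenvalues 0 (once) and n (multiplicity n−1). Here n = 6: eigenvalue 0 once and 6 with multiplicity 5.
Laplacian eigenvalues: [0.0, 6.0, 6.0, 6.0, 6.0, 6.0]. Largest eigenvalue (spectral radius) = 6.0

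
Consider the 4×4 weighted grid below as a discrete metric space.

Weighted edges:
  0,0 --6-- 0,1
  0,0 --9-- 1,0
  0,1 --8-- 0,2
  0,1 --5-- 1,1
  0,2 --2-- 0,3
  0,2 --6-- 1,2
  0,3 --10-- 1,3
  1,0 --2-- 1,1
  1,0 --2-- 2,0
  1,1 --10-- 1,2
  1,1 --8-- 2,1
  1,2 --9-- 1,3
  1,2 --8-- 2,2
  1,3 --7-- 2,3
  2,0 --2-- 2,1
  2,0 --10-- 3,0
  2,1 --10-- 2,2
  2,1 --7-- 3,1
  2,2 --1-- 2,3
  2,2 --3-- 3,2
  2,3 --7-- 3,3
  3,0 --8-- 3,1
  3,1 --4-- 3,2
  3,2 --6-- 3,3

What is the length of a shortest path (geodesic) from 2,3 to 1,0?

Shortest path: 2,3 → 2,2 → 2,1 → 2,0 → 1,0, total weight = 15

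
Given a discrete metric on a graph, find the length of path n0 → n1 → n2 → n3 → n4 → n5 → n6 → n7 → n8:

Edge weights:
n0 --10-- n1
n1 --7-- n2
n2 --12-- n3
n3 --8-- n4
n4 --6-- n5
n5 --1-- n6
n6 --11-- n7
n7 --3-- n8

Arc length = 10 + 7 + 12 + 8 + 6 + 1 + 11 + 3 = 58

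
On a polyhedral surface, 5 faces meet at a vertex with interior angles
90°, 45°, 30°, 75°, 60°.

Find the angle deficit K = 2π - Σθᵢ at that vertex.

Sum of angles = 300°. K = 360° - 300° = 60° = π/3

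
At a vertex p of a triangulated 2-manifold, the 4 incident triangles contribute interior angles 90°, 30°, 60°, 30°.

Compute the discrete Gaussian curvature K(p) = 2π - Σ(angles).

Sum of angles = 210°. K = 360° - 210° = 150°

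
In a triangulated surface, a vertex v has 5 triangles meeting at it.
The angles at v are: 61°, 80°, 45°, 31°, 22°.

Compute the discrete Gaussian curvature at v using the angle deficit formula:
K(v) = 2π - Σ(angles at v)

Sum of angles = 239°. K = 360° - 239° = 121° = 121π/180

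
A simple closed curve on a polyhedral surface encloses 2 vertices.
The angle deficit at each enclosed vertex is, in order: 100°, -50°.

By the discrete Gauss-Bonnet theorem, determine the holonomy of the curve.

Holonomy = total enclosed curvature = 100° + (-50°) = 50°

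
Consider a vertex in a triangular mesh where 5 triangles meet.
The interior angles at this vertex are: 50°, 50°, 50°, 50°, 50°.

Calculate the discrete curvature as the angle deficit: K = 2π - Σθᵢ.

Sum of angles = 250°. K = 360° - 250° = 110° = 11π/18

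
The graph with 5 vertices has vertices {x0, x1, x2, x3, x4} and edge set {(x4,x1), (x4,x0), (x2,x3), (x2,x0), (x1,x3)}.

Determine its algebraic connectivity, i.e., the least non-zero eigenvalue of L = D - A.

Degrees: deg(x0) = 2, deg(x1) = 2, deg(x2) = 2, deg(x3) = 2, deg(x4) = 2.
L = D − A with rows/columns ordered (x0, x1, x2, x3, x4):
  [ 2,  0, -1,  0, -1]
  [ 0,  2,  0, -1, -1]
  [-1,  0,  2, -1,  0]
  [ 0, -1, -1,  2,  0]
  [-1, -1,  0,  0,  2]
Characteristic polynomial: det(λI − L) = λ(λ² − 5λ + 5)².
Roots: λ = 0; (λ² − 5λ + 5) = 0 ⇒ λ = (5 ± √5)/2 ≈ 1.382, 3.618 (multiplicity 2).
(Check: the roots sum (with multiplicity) to 10, matching trace L = Σdeg = 2·5 = 10.)
Laplacian eigenvalues: [0.0, 1.382, 1.382, 3.618, 3.618]. Algebraic connectivity (smallest non-zero eigenvalue) = 1.382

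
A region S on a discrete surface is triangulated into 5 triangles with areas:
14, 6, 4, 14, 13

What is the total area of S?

14 + 6 + 4 + 14 + 13 = 51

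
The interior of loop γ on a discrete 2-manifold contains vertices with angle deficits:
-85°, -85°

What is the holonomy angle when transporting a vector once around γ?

Holonomy = total enclosed curvature = (-85°) + (-85°) = -170°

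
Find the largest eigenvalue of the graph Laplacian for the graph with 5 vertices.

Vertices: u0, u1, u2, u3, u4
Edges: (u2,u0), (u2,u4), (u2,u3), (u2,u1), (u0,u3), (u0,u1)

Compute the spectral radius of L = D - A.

Degrees: deg(u0) = 3, deg(u1) = 2, deg(u2) = 4, deg(u3) = 2, deg(u4) = 1.
L = D − A with rows/columns ordered (u0, u1, u2, u3, u4):
  [ 3, -1, -1, -1,  0]
  [-1,  2, -1,  0,  0]
  [-1, -1,  4, -1, -1]
  [-1,  0, -1,  2,  0]
  [ 0,  0, -1,  0,  1]
Characteristic polynomial: det(λI − L) = λ(λ − 1)(λ − 2)(λ − 4)(λ − 5).
Roots: λ = 0; (λ − 1) = 0 ⇒ λ = 1; (λ − 2) = 0 ⇒ λ = 2; (λ − 4) = 0 ⇒ λ = 4; (λ − 5) = 0 ⇒ λ = 5.
(Check: the roots sum (with multiplicity) to 12, matching trace L = Σdeg = 2·6 = 12.)
Laplacian eigenvalues: [0.0, 1.0, 2.0, 4.0, 5.0]. Largest eigenvalue (spectral radius) = 5.0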